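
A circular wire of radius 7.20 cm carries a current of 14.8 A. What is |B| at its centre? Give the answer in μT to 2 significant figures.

B ≈ 130 μT

At the centre of a circular loop the Biot–Savart law gives B = μ₀I/(2R).
B = (4π×10⁻⁷ × 14.8) / (2 × 0.072) = 1.29×10⁻⁴ T.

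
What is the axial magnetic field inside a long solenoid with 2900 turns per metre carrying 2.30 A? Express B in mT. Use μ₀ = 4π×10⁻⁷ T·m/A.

B ≈ 8.38 mT

Inside a long solenoid, B = μ₀nI with n = 2900 turns/m.
B = 4π×10⁻⁷ × 2900 × 2.30 = 8.38×10⁻³ T.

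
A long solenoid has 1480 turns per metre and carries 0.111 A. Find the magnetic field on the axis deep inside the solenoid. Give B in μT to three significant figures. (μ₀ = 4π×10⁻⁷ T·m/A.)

B ≈ 206 μT

Inside a long solenoid, B = μ₀nI with n = 1480 turns/m.
B = 4π×10⁻⁷ × 1480 × 0.111 = 2.06×10⁻⁴ T.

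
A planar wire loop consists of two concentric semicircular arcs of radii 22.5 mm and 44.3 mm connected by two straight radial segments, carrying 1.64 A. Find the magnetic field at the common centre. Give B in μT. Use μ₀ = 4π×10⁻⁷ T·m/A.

The radial connectors point toward the centre, so dl × r̂ = 0 and they contribute nothing.
Each semicircle gives μ₀I/(4R): inner arc 2.29×10⁻⁵ T, outer arc 1.16×10⁻⁵ T.
The two arcs carry current in opposite angular senses, so their fields oppose: B = |2.29×10⁻⁵ − 1.16×10⁻⁵| = 1.13×10⁻⁵ T.

B ≈ 11.3 μT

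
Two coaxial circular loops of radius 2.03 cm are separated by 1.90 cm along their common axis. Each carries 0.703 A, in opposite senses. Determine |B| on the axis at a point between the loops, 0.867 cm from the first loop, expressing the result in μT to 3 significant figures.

B ≈ 1.52 μT

Each loop contributes B = μ₀IR²/[2(R²+z²)^(3/2)] on the axis, with z measured from that loop.
Loop 1 (z = 0.00867 m): B₁ = 1.69×10⁻⁵ T. Loop 2 (z = 0.01033 m): B₂ = 1.54×10⁻⁵ T.
The fields oppose: B = |B₁ − B₂| = 1.52×10⁻⁶ T.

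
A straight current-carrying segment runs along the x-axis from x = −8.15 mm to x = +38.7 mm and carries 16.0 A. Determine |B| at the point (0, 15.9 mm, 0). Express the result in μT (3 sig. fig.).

B ≈ 139 μT

For a finite straight segment, B = (μ₀I/4πd)(sinθ₁ + sinθ₂), where θ₁, θ₂ are the angles from the perpendicular to each end.
The perpendicular distance is d = 0.0159 m; the end-offsets along the wire are a = 0.00815 m and b = 0.0387 m.
sinθ₁ = 0.00815/√(0.00815²+0.0159²) = 0.4561; sinθ₂ = 0.0387/√(0.0387²+0.0159²) = 0.9250.
B = (4π×10⁻⁷ × 16.0) / (4π × 0.0159) × (0.4561 + 0.9250) = 1.39×10⁻⁴ T.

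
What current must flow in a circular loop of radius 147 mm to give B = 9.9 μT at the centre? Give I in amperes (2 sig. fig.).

I ≈ 2.3 A

At the centre of a circular loop B = μ₀I/(2R), so I = 2RB/μ₀.
With R = 0.147 m, I = 2 × 0.147 × 9.90×10⁻⁶ / (4π×10⁻⁷) = 2.32 A.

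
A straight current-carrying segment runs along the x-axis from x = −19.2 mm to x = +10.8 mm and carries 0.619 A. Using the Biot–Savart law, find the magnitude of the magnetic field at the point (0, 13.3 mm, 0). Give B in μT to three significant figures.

For a finite straight segment, B = (μ₀I/4πd)(sinθ₁ + sinθ₂), where θ₁, θ₂ are the angles from the perpendicular to each end.
The perpendicular distance is d = 0.0133 m; the end-offsets along the wire are a = 0.0192 m and b = 0.0108 m.
sinθ₁ = 0.0192/√(0.0192²+0.0133²) = 0.8220; sinθ₂ = 0.0108/√(0.0108²+0.0133²) = 0.6304.
B = (4π×10⁻⁷ × 0.619) / (4π × 0.0133) × (0.8220 + 0.6304) = 6.76×10⁻⁶ T.

B ≈ 6.76 μT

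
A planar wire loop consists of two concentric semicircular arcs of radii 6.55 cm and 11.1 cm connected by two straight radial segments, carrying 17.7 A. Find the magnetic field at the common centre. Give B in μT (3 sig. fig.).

The radial connectors point toward the centre, so dl × r̂ = 0 and they contribute nothing.
Each semicircle gives μ₀I/(4R): inner arc 8.49×10⁻⁵ T, outer arc 5.01×10⁻⁵ T.
The two arcs carry current in opposite angular senses, so their fields oppose: B = |8.49×10⁻⁵ − 5.01×10⁻⁵| = 3.48×10⁻⁵ T.

B ≈ 34.8 μT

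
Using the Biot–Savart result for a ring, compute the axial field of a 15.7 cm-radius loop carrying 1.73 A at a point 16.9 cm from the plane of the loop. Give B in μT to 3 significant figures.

On the axis of a circular loop, B = μ₀IR² / [2(R²+z²)^(3/2)].
R² + z² = (0.157)² + (0.169)² = 0.05321 m², and (R²+z²)^(3/2) = 1.23×10⁻² m³.
B = (4π×10⁻⁷ × 1.73 × 0.02465) / (2 × 1.23×10⁻²) = 2.18×10⁻⁶ T.

B ≈ 2.18 μT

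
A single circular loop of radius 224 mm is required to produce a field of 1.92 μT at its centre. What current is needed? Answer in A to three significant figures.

At the centre of a circular loop B = μ₀I/(2R), so I = 2RB/μ₀.
With R = 0.224 m, I = 2 × 0.224 × 1.92×10⁻⁶ / (4π×10⁻⁷) = 0.684 A.

I ≈ 0.684 A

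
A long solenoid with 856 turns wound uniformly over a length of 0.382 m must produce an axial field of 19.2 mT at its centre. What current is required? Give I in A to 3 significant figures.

Inside a long solenoid B = μ₀nI with n = 2241 m⁻¹, so I = B/(μ₀n).
I = 1.92×10⁻² / (4π×10⁻⁷ × 2241) = 6.82 A.

I ≈ 6.82 A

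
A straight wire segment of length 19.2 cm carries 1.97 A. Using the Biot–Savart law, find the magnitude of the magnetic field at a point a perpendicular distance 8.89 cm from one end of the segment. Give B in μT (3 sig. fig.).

For a finite straight segment, B = (μ₀I/4πd)(sinθ₁ + sinθ₂), where θ₁, θ₂ are the angles from the perpendicular to each end.
The perpendicular foot is at one end, so the two end-offsets along the wire are 0 and L = 0.192 m.
sinθ₁ = 0/√(0²+0.0889²) = 0.0000; sinθ₂ = 0.192/√(0.192²+0.0889²) = 0.9074.
B = (4π×10⁻⁷ × 1.97) / (4π × 0.0889) × (0.0000 + 0.9074) = 2.01×10⁻⁶ T.

B ≈ 2.01 μT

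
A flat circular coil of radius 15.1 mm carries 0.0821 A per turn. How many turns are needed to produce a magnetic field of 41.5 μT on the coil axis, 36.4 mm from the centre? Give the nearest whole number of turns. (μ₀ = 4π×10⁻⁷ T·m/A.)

N = 216

For an N-turn coil, B = Nμ₀IR²/[2(R²+z²)^(3/2)]. A single turn gives B₁ = 1.92×10⁻⁷ T with R = 0.0151 m, z = 0.0364 m.
N = B/B₁ = 4.15×10⁻⁵ / 1.92×10⁻⁷ = 215.93.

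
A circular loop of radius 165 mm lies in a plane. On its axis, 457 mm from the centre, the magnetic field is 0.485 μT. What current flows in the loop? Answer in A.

I ≈ 3.25 A

On the axis of a loop, B = μ₀IR²/[2(R²+z²)^(3/2)], so I = 2B(R²+z²)^(3/2)/(μ₀R²).
R² + z² = 0.02723 + 0.2088 = 0.2361 m²; raised to 3/2 gives 0.115 m³.
I = 2 × 4.85×10⁻⁷ × 0.115 / (1.26×10⁻⁶ × 0.02723) = 3.25 A.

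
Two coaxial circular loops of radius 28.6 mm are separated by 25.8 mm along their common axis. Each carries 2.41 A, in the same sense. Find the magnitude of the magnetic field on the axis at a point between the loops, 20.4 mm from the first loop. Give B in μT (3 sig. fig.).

B ≈ 78.8 μT

Each loop contributes B = μ₀IR²/[2(R²+z²)^(3/2)] on the axis, with z measured from that loop.
Loop 1 (z = 0.0204 m): B₁ = 2.86×10⁻⁵ T. Loop 2 (z = 0.0054 m): B₂ = 5.02×10⁻⁵ T.
The fields add: B = B₁ + B₂ = 7.88×10⁻⁵ T.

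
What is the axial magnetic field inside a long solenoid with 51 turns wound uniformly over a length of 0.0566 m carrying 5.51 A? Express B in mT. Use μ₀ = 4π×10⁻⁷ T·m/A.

B ≈ 6.24 mT

Inside a long solenoid, B = μ₀nI with n = 901.1 turns/m.
B = 4π×10⁻⁷ × 901.1 × 5.51 = 6.24×10⁻³ T.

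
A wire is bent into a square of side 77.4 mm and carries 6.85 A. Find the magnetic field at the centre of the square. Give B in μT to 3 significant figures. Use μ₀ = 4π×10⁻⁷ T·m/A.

B ≈ 100 μT

Each side is a finite straight segment at perpendicular distance d = a/(2 tan(π/4)) = 0.0387 m from the centre, with end-angles ±π/4.
One side contributes B₁ = (μ₀I/4πd)·2 sin(π/4) = 2.50×10⁻⁵ T.
All 4 sides add in the same direction: B = 4 × 2.50×10⁻⁵ = 1.00×10⁻⁴ T.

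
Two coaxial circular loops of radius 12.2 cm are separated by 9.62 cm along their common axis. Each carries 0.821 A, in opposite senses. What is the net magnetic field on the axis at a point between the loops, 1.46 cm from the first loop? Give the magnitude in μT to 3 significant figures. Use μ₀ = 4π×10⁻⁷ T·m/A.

B ≈ 1.71 μT

Each loop contributes B = μ₀IR²/[2(R²+z²)^(3/2)] on the axis, with z measured from that loop.
Loop 1 (z = 0.0146 m): B₁ = 4.14×10⁻⁶ T. Loop 2 (z = 0.0816 m): B₂ = 2.43×10⁻⁶ T.
The fields oppose: B = |B₁ − B₂| = 1.71×10⁻⁶ T.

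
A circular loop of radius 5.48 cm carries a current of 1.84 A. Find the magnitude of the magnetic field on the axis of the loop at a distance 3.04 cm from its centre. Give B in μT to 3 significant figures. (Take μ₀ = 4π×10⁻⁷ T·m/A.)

On the axis of a circular loop, B = μ₀IR² / [2(R²+z²)^(3/2)].
R² + z² = (0.0548)² + (0.0304)² = 0.003927 m², and (R²+z²)^(3/2) = 2.46×10⁻⁴ m³.
B = (4π×10⁻⁷ × 1.84 × 0.003003) / (2 × 2.46×10⁻⁴) = 1.41×10⁻⁵ T.

B ≈ 14.1 μT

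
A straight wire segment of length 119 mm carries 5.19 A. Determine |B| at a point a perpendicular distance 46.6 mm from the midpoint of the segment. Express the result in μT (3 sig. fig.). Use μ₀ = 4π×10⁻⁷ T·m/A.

B ≈ 17.5 μT

For a finite straight segment, B = (μ₀I/4πd)(sinθ₁ + sinθ₂), where θ₁, θ₂ are the angles from the perpendicular to each end.
The perpendicular from the point meets the wire at its midpoint, so each end is L/2 = 0.0595 m away along the wire.
sinθ₁ = 0.0595/√(0.0595²+0.0466²) = 0.7873; sinθ₂ = 0.0595/√(0.0595²+0.0466²) = 0.7873.
B = (4π×10⁻⁷ × 5.19) / (4π × 0.0466) × (0.7873 + 0.7873) = 1.75×10⁻⁵ T.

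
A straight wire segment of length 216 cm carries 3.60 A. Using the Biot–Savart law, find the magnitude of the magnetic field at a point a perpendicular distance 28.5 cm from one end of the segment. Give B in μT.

For a finite straight segment, B = (μ₀I/4πd)(sinθ₁ + sinθ₂), where θ₁, θ₂ are the angles from the perpendicular to each end.
The perpendicular foot is at one end, so the two end-offsets along the wire are 0 and L = 2.16 m.
sinθ₁ = 0/√(0²+0.285²) = 0.0000; sinθ₂ = 2.16/√(2.16²+0.285²) = 0.9914.
B = (4π×10⁻⁷ × 3.60) / (4π × 0.285) × (0.0000 + 0.9914) = 1.25×10⁻⁶ T.

B ≈ 1.25 μT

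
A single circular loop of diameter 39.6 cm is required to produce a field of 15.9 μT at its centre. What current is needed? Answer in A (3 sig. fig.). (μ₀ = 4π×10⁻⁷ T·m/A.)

I ≈ 5.01 A

At the centre of a circular loop B = μ₀I/(2R), so I = 2RB/μ₀.
With R = 0.198 m, I = 2 × 0.198 × 1.59×10⁻⁵ / (4π×10⁻⁷) = 5.01 A.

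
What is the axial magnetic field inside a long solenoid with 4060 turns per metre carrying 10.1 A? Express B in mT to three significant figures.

B ≈ 51.5 mT

Inside a long solenoid, B = μ₀nI with n = 4060 turns/m.
B = 4π×10⁻⁷ × 4060 × 10.1 = 5.15×10⁻² T.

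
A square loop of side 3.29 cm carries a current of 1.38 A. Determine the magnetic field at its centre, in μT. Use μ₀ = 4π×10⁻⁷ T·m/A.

B ≈ 47.5 μT

Each side is a finite straight segment at perpendicular distance d = a/(2 tan(π/4)) = 0.01645 m from the centre, with end-angles ±π/4.
One side contributes B₁ = (μ₀I/4πd)·2 sin(π/4) = 1.19×10⁻⁵ T.
All 4 sides add in the same direction: B = 4 × 1.19×10⁻⁵ = 4.75×10⁻⁵ T.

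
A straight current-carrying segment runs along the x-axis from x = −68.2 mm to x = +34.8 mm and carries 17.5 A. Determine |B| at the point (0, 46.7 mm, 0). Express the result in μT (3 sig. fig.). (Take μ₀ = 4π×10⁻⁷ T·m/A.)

B ≈ 53.3 μT

For a finite straight segment, B = (μ₀I/4πd)(sinθ₁ + sinθ₂), where θ₁, θ₂ are the angles from the perpendicular to each end.
The perpendicular distance is d = 0.0467 m; the end-offsets along the wire are a = 0.0682 m and b = 0.0348 m.
sinθ₁ = 0.0682/√(0.0682²+0.0467²) = 0.8251; sinθ₂ = 0.0348/√(0.0348²+0.0467²) = 0.5975.
B = (4π×10⁻⁷ × 17.5) / (4π × 0.0467) × (0.8251 + 0.5975) = 5.33×10⁻⁵ T.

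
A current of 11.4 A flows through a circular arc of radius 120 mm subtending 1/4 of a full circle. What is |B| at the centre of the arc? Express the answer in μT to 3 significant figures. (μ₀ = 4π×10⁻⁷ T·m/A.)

The Biot–Savart field of a circular arc at its centre is B = μ₀Iφ/(4πR), with φ = 1.571 rad.
B = (4π×10⁻⁷ × 11.4 × 1.571) / (4π × 0.12) = 1.49×10⁻⁵ T.

B ≈ 14.9 μT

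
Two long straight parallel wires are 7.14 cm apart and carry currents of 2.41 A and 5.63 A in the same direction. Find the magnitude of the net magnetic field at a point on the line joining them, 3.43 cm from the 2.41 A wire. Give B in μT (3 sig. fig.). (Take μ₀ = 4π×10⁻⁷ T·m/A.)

Each long wire gives B = μ₀I/(2πd). Distances are d₁ = 0.0343 m and d₂ = 0.0371 m.
B₁ = 1.41×10⁻⁵ T, B₂ = 3.04×10⁻⁵ T.
Between parallel currents the two contributions point in opposite directions, so they subtract. B = |B₁ − B₂| = |1.41×10⁻⁵ − 3.04×10⁻⁵| = 1.63×10⁻⁵ T.

B ≈ 16.3 μT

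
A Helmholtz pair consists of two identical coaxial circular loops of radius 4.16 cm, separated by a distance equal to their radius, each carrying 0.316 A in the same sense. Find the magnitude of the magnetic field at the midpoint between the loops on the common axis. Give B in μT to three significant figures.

B ≈ 6.83 μT

Each loop contributes B = μ₀IR²/[2(R²+z²)^(3/2)] on the axis, with z measured from that loop.
Loop 1 (z = 0.0208 m): B₁ = 3.42×10⁻⁶ T. Loop 2 (z = 0.0208 m): B₂ = 3.42×10⁻⁶ T.
The fields add: B = B₁ + B₂ = 6.83×10⁻⁶ T.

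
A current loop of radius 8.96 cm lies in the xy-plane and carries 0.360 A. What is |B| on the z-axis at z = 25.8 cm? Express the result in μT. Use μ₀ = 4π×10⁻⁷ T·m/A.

On the axis of a circular loop, B = μ₀IR² / [2(R²+z²)^(3/2)].
R² + z² = (0.0896)² + (0.258)² = 0.07459 m², and (R²+z²)^(3/2) = 2.04×10⁻² m³.
B = (4π×10⁻⁷ × 0.360 × 0.008028) / (2 × 2.04×10⁻²) = 8.91×10⁻⁸ T.

B ≈ 0.0891 μT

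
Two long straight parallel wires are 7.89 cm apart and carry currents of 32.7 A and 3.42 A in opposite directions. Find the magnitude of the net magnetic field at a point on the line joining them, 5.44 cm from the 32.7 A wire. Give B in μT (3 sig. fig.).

Each long wire gives B = μ₀I/(2πd). Distances are d₁ = 0.0544 m and d₂ = 0.0245 m.
B₁ = 1.20×10⁻⁴ T, B₂ = 2.79×10⁻⁵ T.
Between antiparallel currents both contributions point the same way, so they add. B = B₁ + B₂ = 1.20×10⁻⁴ + 2.79×10⁻⁵ = 1.48×10⁻⁴ T.

B ≈ 148 μT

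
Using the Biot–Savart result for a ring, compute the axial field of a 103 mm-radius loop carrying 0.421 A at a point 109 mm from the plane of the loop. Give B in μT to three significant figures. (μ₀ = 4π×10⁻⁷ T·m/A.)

On the axis of a circular loop, B = μ₀IR² / [2(R²+z²)^(3/2)].
R² + z² = (0.103)² + (0.109)² = 0.02249 m², and (R²+z²)^(3/2) = 3.37×10⁻³ m³.
B = (4π×10⁻⁷ × 0.421 × 0.01061) / (2 × 3.37×10⁻³) = 8.32×10⁻⁷ T.

B ≈ 0.832 μT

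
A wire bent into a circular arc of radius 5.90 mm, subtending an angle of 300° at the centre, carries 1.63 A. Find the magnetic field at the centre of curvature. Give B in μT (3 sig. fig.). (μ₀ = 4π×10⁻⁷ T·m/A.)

B ≈ 145 μT

The Biot–Savart field of a circular arc at its centre is B = μ₀Iφ/(4πR), with φ = 5.236 rad.
B = (4π×10⁻⁷ × 1.63 × 5.236) / (4π × 0.0059) = 1.45×10⁻⁴ T.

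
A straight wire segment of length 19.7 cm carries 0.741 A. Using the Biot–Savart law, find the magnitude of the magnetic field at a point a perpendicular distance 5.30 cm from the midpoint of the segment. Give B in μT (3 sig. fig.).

B ≈ 2.46 μT

For a finite straight segment, B = (μ₀I/4πd)(sinθ₁ + sinθ₂), where θ₁, θ₂ are the angles from the perpendicular to each end.
The perpendicular from the point meets the wire at its midpoint, so each end is L/2 = 0.0985 m away along the wire.
sinθ₁ = 0.0985/√(0.0985²+0.053²) = 0.8806; sinθ₂ = 0.0985/√(0.0985²+0.053²) = 0.8806.
B = (4π×10⁻⁷ × 0.741) / (4π × 0.053) × (0.8806 + 0.8806) = 2.46×10⁻⁶ T.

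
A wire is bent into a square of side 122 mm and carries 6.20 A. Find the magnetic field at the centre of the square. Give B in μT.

Each side is a finite straight segment at perpendicular distance d = a/(2 tan(π/4)) = 0.061 m from the centre, with end-angles ±π/4.
One side contributes B₁ = (μ₀I/4πd)·2 sin(π/4) = 1.44×10⁻⁵ T.
All 4 sides add in the same direction: B = 4 × 1.44×10⁻⁵ = 5.75×10⁻⁵ T.

B ≈ 57.5 μT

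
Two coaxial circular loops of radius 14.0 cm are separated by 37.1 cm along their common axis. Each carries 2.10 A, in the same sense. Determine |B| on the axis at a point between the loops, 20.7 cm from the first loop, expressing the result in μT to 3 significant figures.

Each loop contributes B = μ₀IR²/[2(R²+z²)^(3/2)] on the axis, with z measured from that loop.
Loop 1 (z = 0.207 m): B₁ = 1.66×10⁻⁶ T. Loop 2 (z = 0.164 m): B₂ = 2.58×10⁻⁶ T.
The fields add: B = B₁ + B₂ = 4.24×10⁻⁶ T.

B ≈ 4.24 μT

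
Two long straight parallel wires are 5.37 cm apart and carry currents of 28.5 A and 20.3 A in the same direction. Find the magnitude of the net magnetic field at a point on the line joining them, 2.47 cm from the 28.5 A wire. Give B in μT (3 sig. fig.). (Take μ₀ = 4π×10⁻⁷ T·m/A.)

B ≈ 90.8 μT

Each long wire gives B = μ₀I/(2πd). Distances are d₁ = 0.0247 m and d₂ = 0.029 m.
B₁ = 2.31×10⁻⁴ T, B₂ = 1.40×10⁻⁴ T.
Between parallel currents the two contributions point in opposite directions, so they subtract. B = |B₁ − B₂| = |2.31×10⁻⁴ − 1.40×10⁻⁴| = 9.08×10⁻⁵ T.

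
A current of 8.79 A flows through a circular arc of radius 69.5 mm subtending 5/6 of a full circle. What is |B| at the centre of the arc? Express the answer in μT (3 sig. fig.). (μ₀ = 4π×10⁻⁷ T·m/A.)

B ≈ 66.2 μT

The Biot–Savart field of a circular arc at its centre is B = μ₀Iφ/(4πR), with φ = 5.236 rad.
B = (4π×10⁻⁷ × 8.79 × 5.236) / (4π × 0.0695) = 6.62×10⁻⁵ T.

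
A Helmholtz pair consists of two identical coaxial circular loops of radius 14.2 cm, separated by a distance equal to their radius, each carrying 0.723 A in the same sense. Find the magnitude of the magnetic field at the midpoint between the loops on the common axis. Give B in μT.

B ≈ 4.58 μT

Each loop contributes B = μ₀IR²/[2(R²+z²)^(3/2)] on the axis, with z measured from that loop.
Loop 1 (z = 0.071 m): B₁ = 2.29×10⁻⁶ T. Loop 2 (z = 0.071 m): B₂ = 2.29×10⁻⁶ T.
The fields add: B = B₁ + B₂ = 4.58×10⁻⁶ T.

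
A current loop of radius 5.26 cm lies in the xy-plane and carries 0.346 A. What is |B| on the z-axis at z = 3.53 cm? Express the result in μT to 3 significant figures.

On the axis of a circular loop, B = μ₀IR² / [2(R²+z²)^(3/2)].
R² + z² = (0.0526)² + (0.0353)² = 0.004013 m², and (R²+z²)^(3/2) = 2.54×10⁻⁴ m³.
B = (4π×10⁻⁷ × 0.346 × 0.002767) / (2 × 2.54×10⁻⁴) = 2.37×10⁻⁶ T.

B ≈ 2.37 μT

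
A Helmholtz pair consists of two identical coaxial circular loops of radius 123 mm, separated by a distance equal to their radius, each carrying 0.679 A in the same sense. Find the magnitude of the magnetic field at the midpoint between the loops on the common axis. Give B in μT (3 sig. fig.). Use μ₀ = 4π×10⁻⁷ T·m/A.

Each loop contributes B = μ₀IR²/[2(R²+z²)^(3/2)] on the axis, with z measured from that loop.
Loop 1 (z = 0.0615 m): B₁ = 2.48×10⁻⁶ T. Loop 2 (z = 0.0615 m): B₂ = 2.48×10⁻⁶ T.
The fields add: B = B₁ + B₂ = 4.96×10⁻⁶ T.

B ≈ 4.96 μT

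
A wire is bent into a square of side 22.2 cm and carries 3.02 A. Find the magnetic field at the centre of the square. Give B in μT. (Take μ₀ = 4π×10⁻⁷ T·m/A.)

B ≈ 15.4 μT

Each side is a finite straight segment at perpendicular distance d = a/(2 tan(π/4)) = 0.111 m from the centre, with end-angles ±π/4.
One side contributes B₁ = (μ₀I/4πd)·2 sin(π/4) = 3.85×10⁻⁶ T.
All 4 sides add in the same direction: B = 4 × 3.85×10⁻⁶ = 1.54×10⁻⁵ T.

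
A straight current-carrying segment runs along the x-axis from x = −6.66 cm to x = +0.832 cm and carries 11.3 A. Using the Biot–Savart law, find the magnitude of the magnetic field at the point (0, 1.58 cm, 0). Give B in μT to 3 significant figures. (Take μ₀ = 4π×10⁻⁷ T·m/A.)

B ≈ 103 μT

For a finite straight segment, B = (μ₀I/4πd)(sinθ₁ + sinθ₂), where θ₁, θ₂ are the angles from the perpendicular to each end.
The perpendicular distance is d = 0.0158 m; the end-offsets along the wire are a = 0.0666 m and b = 0.00832 m.
sinθ₁ = 0.0666/√(0.0666²+0.0158²) = 0.9730; sinθ₂ = 0.00832/√(0.00832²+0.0158²) = 0.4659.
B = (4π×10⁻⁷ × 11.3) / (4π × 0.0158) × (0.9730 + 0.4659) = 1.03×10⁻⁴ T.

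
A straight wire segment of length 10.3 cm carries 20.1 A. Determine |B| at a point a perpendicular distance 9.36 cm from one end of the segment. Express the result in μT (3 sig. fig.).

For a finite straight segment, B = (μ₀I/4πd)(sinθ₁ + sinθ₂), where θ₁, θ₂ are the angles from the perpendicular to each end.
The perpendicular foot is at one end, so the two end-offsets along the wire are 0 and L = 0.103 m.
sinθ₁ = 0/√(0²+0.0936²) = 0.0000; sinθ₂ = 0.103/√(0.103²+0.0936²) = 0.7401.
B = (4π×10⁻⁷ × 20.1) / (4π × 0.0936) × (0.0000 + 0.7401) = 1.59×10⁻⁵ T.

B ≈ 15.9 μT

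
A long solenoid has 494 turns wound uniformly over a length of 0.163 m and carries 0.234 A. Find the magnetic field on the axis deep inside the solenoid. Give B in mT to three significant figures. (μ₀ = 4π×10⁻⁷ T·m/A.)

Inside a long solenoid, B = μ₀nI with n = 3031 turns/m.
B = 4π×10⁻⁷ × 3031 × 0.234 = 8.91×10⁻⁴ T.

B ≈ 0.891 mT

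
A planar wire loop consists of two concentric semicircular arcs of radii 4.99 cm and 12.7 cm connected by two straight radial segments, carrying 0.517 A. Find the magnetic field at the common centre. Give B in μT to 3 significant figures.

B ≈ 1.98 μT

The radial connectors point toward the centre, so dl × r̂ = 0 and they contribute nothing.
Each semicircle gives μ₀I/(4R): inner arc 3.25×10⁻⁶ T, outer arc 1.28×10⁻⁶ T.
The two arcs carry current in opposite angular senses, so their fields oppose: B = |3.25×10⁻⁶ − 1.28×10⁻⁶| = 1.98×10⁻⁶ T.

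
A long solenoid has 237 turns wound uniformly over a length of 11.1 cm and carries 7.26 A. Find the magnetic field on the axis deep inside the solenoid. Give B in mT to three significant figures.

Inside a long solenoid, B = μ₀nI with n = 2135 turns/m.
B = 4π×10⁻⁷ × 2135 × 7.26 = 1.95×10⁻² T.

B ≈ 19.5 mT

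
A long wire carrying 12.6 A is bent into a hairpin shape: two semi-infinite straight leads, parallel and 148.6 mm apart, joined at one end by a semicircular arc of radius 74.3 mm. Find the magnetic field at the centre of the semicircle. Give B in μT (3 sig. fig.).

The semicircular arc contributes B_arc = μ₀I·π/(4πR) = μ₀I/(4R) = 5.33×10⁻⁵ T.
Each semi-infinite lead is at perpendicular distance R = 0.0743 m from the centre, with the perpendicular foot at its near end, so it contributes μ₀I/(4πR); both point the same way, together 3.39×10⁻⁵ T.
Arc and leads all point the same direction: B = 5.33×10⁻⁵ + 3.39×10⁻⁵ = 8.72×10⁻⁵ T.

B ≈ 87.2 μT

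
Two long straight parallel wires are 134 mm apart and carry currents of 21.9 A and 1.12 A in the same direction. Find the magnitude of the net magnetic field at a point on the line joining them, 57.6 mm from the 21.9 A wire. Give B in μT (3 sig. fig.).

B ≈ 73.1 μT

Each long wire gives B = μ₀I/(2πd). Distances are d₁ = 0.0576 m and d₂ = 0.0764 m.
B₁ = 7.60×10⁻⁵ T, B₂ = 2.93×10⁻⁶ T.
Between parallel currents the two contributions point in opposite directions, so they subtract. B = |B₁ − B₂| = |7.60×10⁻⁵ − 2.93×10⁻⁶| = 7.31×10⁻⁵ T.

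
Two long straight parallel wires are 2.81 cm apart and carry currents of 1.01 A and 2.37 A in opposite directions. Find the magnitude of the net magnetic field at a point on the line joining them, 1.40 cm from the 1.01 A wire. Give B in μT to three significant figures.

Each long wire gives B = μ₀I/(2πd). Distances are d₁ = 0.014 m and d₂ = 0.0141 m.
B₁ = 1.44×10⁻⁵ T, B₂ = 3.36×10⁻⁵ T.
Between antiparallel currents both contributions point the same way, so they add. B = B₁ + B₂ = 1.44×10⁻⁵ + 3.36×10⁻⁵ = 4.80×10⁻⁵ T.

B ≈ 48.0 μT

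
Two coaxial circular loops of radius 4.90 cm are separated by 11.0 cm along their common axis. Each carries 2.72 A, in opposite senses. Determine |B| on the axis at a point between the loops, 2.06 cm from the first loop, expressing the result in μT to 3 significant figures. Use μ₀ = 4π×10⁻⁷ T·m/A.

B ≈ 23.5 μT

Each loop contributes B = μ₀IR²/[2(R²+z²)^(3/2)] on the axis, with z measured from that loop.
Loop 1 (z = 0.0206 m): B₁ = 2.73×10⁻⁵ T. Loop 2 (z = 0.0894 m): B₂ = 3.87×10⁻⁶ T.
The fields oppose: B = |B₁ − B₂| = 2.35×10⁻⁵ T.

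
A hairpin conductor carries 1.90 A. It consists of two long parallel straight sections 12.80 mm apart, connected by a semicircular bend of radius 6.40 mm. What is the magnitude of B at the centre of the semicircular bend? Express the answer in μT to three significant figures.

B ≈ 153 μT

The semicircular arc contributes B_arc = μ₀I·π/(4πR) = μ₀I/(4R) = 9.33×10⁻⁵ T.
Each semi-infinite lead is at perpendicular distance R = 0.0064 m from the centre, with the perpendicular foot at its near end, so it contributes μ₀I/(4πR); both point the same way, together 5.94×10⁻⁵ T.
Arc and leads all point the same direction: B = 9.33×10⁻⁵ + 5.94×10⁻⁵ = 1.53×10⁻⁴ T.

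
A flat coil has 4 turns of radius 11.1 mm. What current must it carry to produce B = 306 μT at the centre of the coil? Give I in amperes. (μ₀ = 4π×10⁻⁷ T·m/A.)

For an N-turn coil, B = Nμ₀I/(2R) with R = 0.0111 m, so I = 2RB/(Nμ₀) = 2 × 0.0111 × 3.06×10⁻⁴ / (4 × 4π×10⁻⁷) = 1.35 A.

I ≈ 1.35 A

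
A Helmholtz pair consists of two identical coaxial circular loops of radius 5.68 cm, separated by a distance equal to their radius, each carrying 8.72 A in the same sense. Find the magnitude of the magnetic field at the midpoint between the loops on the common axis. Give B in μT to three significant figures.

B ≈ 138 μT

Each loop contributes B = μ₀IR²/[2(R²+z²)^(3/2)] on the axis, with z measured from that loop.
Loop 1 (z = 0.0284 m): B₁ = 6.90×10⁻⁵ T. Loop 2 (z = 0.0284 m): B₂ = 6.90×10⁻⁵ T.
The fields add: B = B₁ + B₂ = 1.38×10⁻⁴ T.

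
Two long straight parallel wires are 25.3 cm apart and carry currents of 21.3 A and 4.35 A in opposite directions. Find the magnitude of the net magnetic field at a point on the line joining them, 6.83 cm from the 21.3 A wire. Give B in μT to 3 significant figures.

B ≈ 67.1 μT

Each long wire gives B = μ₀I/(2πd). Distances are d₁ = 0.0683 m and d₂ = 0.1847 m.
B₁ = 6.24×10⁻⁵ T, B₂ = 4.71×10⁻⁶ T.
Between antiparallel currents both contributions point the same way, so they add. B = B₁ + B₂ = 6.24×10⁻⁵ + 4.71×10⁻⁶ = 6.71×10⁻⁵ T.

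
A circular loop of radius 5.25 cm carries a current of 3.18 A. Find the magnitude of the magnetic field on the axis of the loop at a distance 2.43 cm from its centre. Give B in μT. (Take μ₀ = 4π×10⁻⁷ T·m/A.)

On the axis of a circular loop, B = μ₀IR² / [2(R²+z²)^(3/2)].
R² + z² = (0.0525)² + (0.0243)² = 0.003347 m², and (R²+z²)^(3/2) = 1.94×10⁻⁴ m³.
B = (4π×10⁻⁷ × 3.18 × 0.002756) / (2 × 1.94×10⁻⁴) = 2.84×10⁻⁵ T.

B ≈ 28.4 μT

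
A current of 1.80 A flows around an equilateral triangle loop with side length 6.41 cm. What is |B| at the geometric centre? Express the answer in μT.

Each side is a finite straight segment at perpendicular distance d = a/(2 tan(π/3)) = 0.0185 m from the centre, with end-angles ±π/3.
One side contributes B₁ = (μ₀I/4πd)·2 sin(π/3) = 1.68×10⁻⁵ T.
All 3 sides add in the same direction: B = 3 × 1.68×10⁻⁵ = 5.05×10⁻⁵ T.

B ≈ 50.5 μT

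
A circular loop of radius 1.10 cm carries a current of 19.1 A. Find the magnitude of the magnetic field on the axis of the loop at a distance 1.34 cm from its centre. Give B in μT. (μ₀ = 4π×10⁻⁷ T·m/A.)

B ≈ 279 μT

On the axis of a circular loop, B = μ₀IR² / [2(R²+z²)^(3/2)].
R² + z² = (0.011)² + (0.0134)² = 0.0003006 m², and (R²+z²)^(3/2) = 5.21×10⁻⁶ m³.
B = (4π×10⁻⁷ × 19.1 × 0.000121) / (2 × 5.21×10⁻⁶) = 2.79×10⁻⁴ T.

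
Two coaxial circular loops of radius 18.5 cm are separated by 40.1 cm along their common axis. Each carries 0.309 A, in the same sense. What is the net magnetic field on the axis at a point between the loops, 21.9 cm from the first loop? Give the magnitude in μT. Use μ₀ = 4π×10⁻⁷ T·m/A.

Each loop contributes B = μ₀IR²/[2(R²+z²)^(3/2)] on the axis, with z measured from that loop.
Loop 1 (z = 0.219 m): B₁ = 2.82×10⁻⁷ T. Loop 2 (z = 0.182 m): B₂ = 3.80×10⁻⁷ T.
The fields add: B = B₁ + B₂ = 6.62×10⁻⁷ T.

B ≈ 0.662 μT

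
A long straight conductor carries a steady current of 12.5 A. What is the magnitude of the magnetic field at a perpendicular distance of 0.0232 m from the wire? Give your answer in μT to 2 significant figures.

For an infinitely long straight wire, B = μ₀I/(2πd).
B = (4π×10⁻⁷ × 12.5) / (2π × 0.0232) = 1.08×10⁻⁴ T.

B ≈ 110 μT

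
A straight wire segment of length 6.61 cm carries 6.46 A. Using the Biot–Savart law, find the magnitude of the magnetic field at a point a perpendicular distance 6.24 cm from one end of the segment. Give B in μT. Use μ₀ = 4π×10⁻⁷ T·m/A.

For a finite straight segment, B = (μ₀I/4πd)(sinθ₁ + sinθ₂), where θ₁, θ₂ are the angles from the perpendicular to each end.
The perpendicular foot is at one end, so the two end-offsets along the wire are 0 and L = 0.0661 m.
sinθ₁ = 0/√(0²+0.0624²) = 0.0000; sinθ₂ = 0.0661/√(0.0661²+0.0624²) = 0.7272.
B = (4π×10⁻⁷ × 6.46) / (4π × 0.0624) × (0.0000 + 0.7272) = 7.53×10⁻⁶ T.

B ≈ 7.53 μT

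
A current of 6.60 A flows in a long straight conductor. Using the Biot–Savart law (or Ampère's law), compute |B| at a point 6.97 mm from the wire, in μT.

B ≈ 189 μT

For an infinitely long straight wire, B = μ₀I/(2πd).
B = (4π×10⁻⁷ × 6.60) / (2π × 0.00697) = 1.89×10⁻⁴ T.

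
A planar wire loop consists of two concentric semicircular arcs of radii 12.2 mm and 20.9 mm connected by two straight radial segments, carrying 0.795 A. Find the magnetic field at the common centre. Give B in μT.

B ≈ 8.52 μT

The radial connectors point toward the centre, so dl × r̂ = 0 and they contribute nothing.
Each semicircle gives μ₀I/(4R): inner arc 2.05×10⁻⁵ T, outer arc 1.20×10⁻⁵ T.
The two arcs carry current in opposite angular senses, so their fields oppose: B = |2.05×10⁻⁵ − 1.20×10⁻⁵| = 8.52×10⁻⁶ T.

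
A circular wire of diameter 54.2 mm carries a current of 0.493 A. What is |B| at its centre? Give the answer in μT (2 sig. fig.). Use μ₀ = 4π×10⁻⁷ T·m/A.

B ≈ 11 μT

At the centre of a circular loop the Biot–Savart law gives B = μ₀I/(2R) (so R = 0.0271 m).
B = (4π×10⁻⁷ × 0.493) / (2 × 0.0271) = 1.14×10⁻⁵ T.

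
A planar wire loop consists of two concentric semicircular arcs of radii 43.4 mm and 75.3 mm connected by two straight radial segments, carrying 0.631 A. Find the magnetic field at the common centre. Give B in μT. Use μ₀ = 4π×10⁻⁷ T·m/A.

B ≈ 1.94 μT

The radial connectors point toward the centre, so dl × r̂ = 0 and they contribute nothing.
Each semicircle gives μ₀I/(4R): inner arc 4.57×10⁻⁶ T, outer arc 2.63×10⁻⁶ T.
The two arcs carry current in opposite angular senses, so their fields oppose: B = |4.57×10⁻⁶ − 2.63×10⁻⁶| = 1.94×10⁻⁶ T.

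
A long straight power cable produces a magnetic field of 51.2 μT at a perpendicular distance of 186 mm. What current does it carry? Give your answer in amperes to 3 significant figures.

For a long straight wire B = μ₀I/(2πd), so I = 2πdB/μ₀.
I = 2π × 0.186 × 5.12×10⁻⁵ / (4π×10⁻⁷) = 47.6 A.

I ≈ 47.6 A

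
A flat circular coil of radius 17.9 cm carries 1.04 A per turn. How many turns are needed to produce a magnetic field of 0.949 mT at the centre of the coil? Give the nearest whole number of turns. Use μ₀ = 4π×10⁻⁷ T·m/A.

N = 260

For an N-turn coil, B = Nμ₀I/(2R). A single turn gives B₁ = 3.65×10⁻⁶ T with R = 0.179 m.
N = B/B₁ = 9.49×10⁻⁴ / 3.65×10⁻⁶ = 259.96.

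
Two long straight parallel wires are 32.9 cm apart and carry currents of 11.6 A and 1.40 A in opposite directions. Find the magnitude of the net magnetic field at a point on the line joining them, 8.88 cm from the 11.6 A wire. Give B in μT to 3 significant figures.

B ≈ 27.3 μT

Each long wire gives B = μ₀I/(2πd). Distances are d₁ = 0.0888 m and d₂ = 0.2402 m.
B₁ = 2.61×10⁻⁵ T, B₂ = 1.17×10⁻⁶ T.
Between antiparallel currents both contributions point the same way, so they add. B = B₁ + B₂ = 2.61×10⁻⁵ + 1.17×10⁻⁶ = 2.73×10⁻⁵ T.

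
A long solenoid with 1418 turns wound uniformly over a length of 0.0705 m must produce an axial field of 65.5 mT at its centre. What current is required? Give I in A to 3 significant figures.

Inside a long solenoid B = μ₀nI with n = 2.011×10⁴ m⁻¹, so I = B/(μ₀n).
I = 6.55×10⁻² / (4π×10⁻⁷ × 2.011×10⁴) = 2.59 A.

I ≈ 2.59 A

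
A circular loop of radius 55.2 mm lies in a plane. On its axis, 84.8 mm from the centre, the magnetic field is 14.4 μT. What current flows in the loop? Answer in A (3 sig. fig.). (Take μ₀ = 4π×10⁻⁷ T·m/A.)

I ≈ 7.79 A

On the axis of a loop, B = μ₀IR²/[2(R²+z²)^(3/2)], so I = 2B(R²+z²)^(3/2)/(μ₀R²).
R² + z² = 0.003047 + 0.007191 = 0.01024 m²; raised to 3/2 gives 1.04×10⁻³ m³.
I = 2 × 1.44×10⁻⁵ × 1.04×10⁻³ / (1.26×10⁻⁶ × 0.003047) = 7.79 A.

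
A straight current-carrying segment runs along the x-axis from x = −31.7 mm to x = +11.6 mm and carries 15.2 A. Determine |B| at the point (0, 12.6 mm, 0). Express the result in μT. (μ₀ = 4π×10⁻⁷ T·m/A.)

For a finite straight segment, B = (μ₀I/4πd)(sinθ₁ + sinθ₂), where θ₁, θ₂ are the angles from the perpendicular to each end.
The perpendicular distance is d = 0.0126 m; the end-offsets along the wire are a = 0.0317 m and b = 0.0116 m.
sinθ₁ = 0.0317/√(0.0317²+0.0126²) = 0.9293; sinθ₂ = 0.0116/√(0.0116²+0.0126²) = 0.6773.
B = (4π×10⁻⁷ × 15.2) / (4π × 0.0126) × (0.9293 + 0.6773) = 1.94×10⁻⁴ T.

B ≈ 194 μT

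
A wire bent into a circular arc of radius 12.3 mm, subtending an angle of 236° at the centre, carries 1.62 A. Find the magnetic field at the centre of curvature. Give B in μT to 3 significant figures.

B ≈ 54.2 μT

The Biot–Savart field of a circular arc at its centre is B = μ₀Iφ/(4πR), with φ = 4.119 rad.
B = (4π×10⁻⁷ × 1.62 × 4.119) / (4π × 0.0123) = 5.42×10⁻⁵ T.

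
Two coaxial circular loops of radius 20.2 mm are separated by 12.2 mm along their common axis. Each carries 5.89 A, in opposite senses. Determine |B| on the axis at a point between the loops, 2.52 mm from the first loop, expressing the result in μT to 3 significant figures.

Each loop contributes B = μ₀IR²/[2(R²+z²)^(3/2)] on the axis, with z measured from that loop.
Loop 1 (z = 0.00252 m): B₁ = 1.79×10⁻⁴ T. Loop 2 (z = 0.00968 m): B₂ = 1.34×10⁻⁴ T.
The fields oppose: B = |B₁ − B₂| = 4.47×10⁻⁵ T.

B ≈ 44.7 μT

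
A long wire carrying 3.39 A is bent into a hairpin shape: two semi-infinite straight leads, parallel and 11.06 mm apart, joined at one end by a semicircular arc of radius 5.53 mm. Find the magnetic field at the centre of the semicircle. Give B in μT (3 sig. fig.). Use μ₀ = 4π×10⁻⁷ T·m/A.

The semicircular arc contributes B_arc = μ₀I·π/(4πR) = μ₀I/(4R) = 1.93×10⁻⁴ T.
Each semi-infinite lead is at perpendicular distance R = 0.00553 m from the centre, with the perpendicular foot at its near end, so it contributes μ₀I/(4πR); both point the same way, together 1.23×10⁻⁴ T.
Arc and leads all point the same direction: B = 1.93×10⁻⁴ + 1.23×10⁻⁴ = 3.15×10⁻⁴ T.

B ≈ 315 μT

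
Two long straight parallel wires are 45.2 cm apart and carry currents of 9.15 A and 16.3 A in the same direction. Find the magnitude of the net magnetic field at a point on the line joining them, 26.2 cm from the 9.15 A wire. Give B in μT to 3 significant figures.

Each long wire gives B = μ₀I/(2πd). Distances are d₁ = 0.262 m and d₂ = 0.19 m.
B₁ = 6.98×10⁻⁶ T, B₂ = 1.72×10⁻⁵ T.
Between parallel currents the two contributions point in opposite directions, so they subtract. B = |B₁ − B₂| = |6.98×10⁻⁶ − 1.72×10⁻⁵| = 1.02×10⁻⁵ T.

B ≈ 10.2 μT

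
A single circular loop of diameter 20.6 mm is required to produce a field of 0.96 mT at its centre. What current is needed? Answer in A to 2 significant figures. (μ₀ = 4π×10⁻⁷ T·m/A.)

I ≈ 16 A

At the centre of a circular loop B = μ₀I/(2R), so I = 2RB/μ₀.
With R = 0.0103 m, I = 2 × 0.0103 × 9.60×10⁻⁴ / (4π×10⁻⁷) = 15.7 A.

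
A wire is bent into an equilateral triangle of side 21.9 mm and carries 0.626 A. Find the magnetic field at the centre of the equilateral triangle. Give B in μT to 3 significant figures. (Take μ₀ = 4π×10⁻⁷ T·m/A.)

Each side is a finite straight segment at perpendicular distance d = a/(2 tan(π/3)) = 0.006322 m from the centre, with end-angles ±π/3.
One side contributes B₁ = (μ₀I/4πd)·2 sin(π/3) = 1.72×10⁻⁵ T.
All 3 sides add in the same direction: B = 3 × 1.72×10⁻⁵ = 5.15×10⁻⁵ T.

B ≈ 51.5 μT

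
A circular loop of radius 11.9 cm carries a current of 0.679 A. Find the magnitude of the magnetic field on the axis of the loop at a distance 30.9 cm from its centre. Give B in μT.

On the axis of a circular loop, B = μ₀IR² / [2(R²+z²)^(3/2)].
R² + z² = (0.119)² + (0.309)² = 0.1096 m², and (R²+z²)^(3/2) = 3.63×10⁻² m³.
B = (4π×10⁻⁷ × 0.679 × 0.01416) / (2 × 3.63×10⁻²) = 1.66×10⁻⁷ T.

B ≈ 0.166 μT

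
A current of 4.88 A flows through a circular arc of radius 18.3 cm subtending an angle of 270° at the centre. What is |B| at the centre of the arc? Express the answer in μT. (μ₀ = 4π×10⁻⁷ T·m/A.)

The Biot–Savart field of a circular arc at its centre is B = μ₀Iφ/(4πR), with φ = 4.712 rad.
B = (4π×10⁻⁷ × 4.88 × 4.712) / (4π × 0.183) = 1.26×10⁻⁵ T.

B ≈ 12.6 μT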